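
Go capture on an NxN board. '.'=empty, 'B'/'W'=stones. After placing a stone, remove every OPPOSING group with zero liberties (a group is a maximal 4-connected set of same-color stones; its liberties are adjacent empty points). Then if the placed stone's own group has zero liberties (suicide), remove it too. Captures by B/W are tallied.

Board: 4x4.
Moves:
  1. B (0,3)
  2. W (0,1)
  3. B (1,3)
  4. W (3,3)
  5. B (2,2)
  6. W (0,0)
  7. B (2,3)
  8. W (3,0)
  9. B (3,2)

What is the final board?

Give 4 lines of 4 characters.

Move 1: B@(0,3) -> caps B=0 W=0
Move 2: W@(0,1) -> caps B=0 W=0
Move 3: B@(1,3) -> caps B=0 W=0
Move 4: W@(3,3) -> caps B=0 W=0
Move 5: B@(2,2) -> caps B=0 W=0
Move 6: W@(0,0) -> caps B=0 W=0
Move 7: B@(2,3) -> caps B=0 W=0
Move 8: W@(3,0) -> caps B=0 W=0
Move 9: B@(3,2) -> caps B=1 W=0

Answer: WW.B
...B
..BB
W.B.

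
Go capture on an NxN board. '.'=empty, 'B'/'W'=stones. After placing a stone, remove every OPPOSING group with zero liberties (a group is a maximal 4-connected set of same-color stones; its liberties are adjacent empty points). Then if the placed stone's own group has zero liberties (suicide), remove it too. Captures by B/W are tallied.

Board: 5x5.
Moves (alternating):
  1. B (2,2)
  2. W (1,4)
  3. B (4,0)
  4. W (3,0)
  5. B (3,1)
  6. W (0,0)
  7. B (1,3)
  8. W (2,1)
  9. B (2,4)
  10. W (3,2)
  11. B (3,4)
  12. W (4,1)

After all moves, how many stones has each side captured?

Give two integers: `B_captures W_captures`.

Move 1: B@(2,2) -> caps B=0 W=0
Move 2: W@(1,4) -> caps B=0 W=0
Move 3: B@(4,0) -> caps B=0 W=0
Move 4: W@(3,0) -> caps B=0 W=0
Move 5: B@(3,1) -> caps B=0 W=0
Move 6: W@(0,0) -> caps B=0 W=0
Move 7: B@(1,3) -> caps B=0 W=0
Move 8: W@(2,1) -> caps B=0 W=0
Move 9: B@(2,4) -> caps B=0 W=0
Move 10: W@(3,2) -> caps B=0 W=0
Move 11: B@(3,4) -> caps B=0 W=0
Move 12: W@(4,1) -> caps B=0 W=2

Answer: 0 2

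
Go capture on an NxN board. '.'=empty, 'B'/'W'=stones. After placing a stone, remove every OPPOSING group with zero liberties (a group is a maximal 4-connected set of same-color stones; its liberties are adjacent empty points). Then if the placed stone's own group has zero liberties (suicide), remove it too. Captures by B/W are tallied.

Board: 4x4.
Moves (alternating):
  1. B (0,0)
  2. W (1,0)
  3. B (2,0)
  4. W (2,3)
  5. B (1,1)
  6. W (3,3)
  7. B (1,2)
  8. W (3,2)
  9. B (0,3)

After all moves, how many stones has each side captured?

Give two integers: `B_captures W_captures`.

Answer: 1 0

Derivation:
Move 1: B@(0,0) -> caps B=0 W=0
Move 2: W@(1,0) -> caps B=0 W=0
Move 3: B@(2,0) -> caps B=0 W=0
Move 4: W@(2,3) -> caps B=0 W=0
Move 5: B@(1,1) -> caps B=1 W=0
Move 6: W@(3,3) -> caps B=1 W=0
Move 7: B@(1,2) -> caps B=1 W=0
Move 8: W@(3,2) -> caps B=1 W=0
Move 9: B@(0,3) -> caps B=1 W=0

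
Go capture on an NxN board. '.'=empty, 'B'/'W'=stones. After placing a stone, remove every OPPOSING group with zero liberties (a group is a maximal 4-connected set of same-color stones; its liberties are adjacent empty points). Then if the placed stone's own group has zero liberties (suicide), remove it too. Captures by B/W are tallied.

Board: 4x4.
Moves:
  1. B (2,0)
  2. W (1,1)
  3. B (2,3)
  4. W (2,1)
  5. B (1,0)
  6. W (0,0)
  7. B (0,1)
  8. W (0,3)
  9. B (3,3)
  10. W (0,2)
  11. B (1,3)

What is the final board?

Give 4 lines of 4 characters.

Answer: .BWW
BW.B
BW.B
...B

Derivation:
Move 1: B@(2,0) -> caps B=0 W=0
Move 2: W@(1,1) -> caps B=0 W=0
Move 3: B@(2,3) -> caps B=0 W=0
Move 4: W@(2,1) -> caps B=0 W=0
Move 5: B@(1,0) -> caps B=0 W=0
Move 6: W@(0,0) -> caps B=0 W=0
Move 7: B@(0,1) -> caps B=1 W=0
Move 8: W@(0,3) -> caps B=1 W=0
Move 9: B@(3,3) -> caps B=1 W=0
Move 10: W@(0,2) -> caps B=1 W=0
Move 11: B@(1,3) -> caps B=1 W=0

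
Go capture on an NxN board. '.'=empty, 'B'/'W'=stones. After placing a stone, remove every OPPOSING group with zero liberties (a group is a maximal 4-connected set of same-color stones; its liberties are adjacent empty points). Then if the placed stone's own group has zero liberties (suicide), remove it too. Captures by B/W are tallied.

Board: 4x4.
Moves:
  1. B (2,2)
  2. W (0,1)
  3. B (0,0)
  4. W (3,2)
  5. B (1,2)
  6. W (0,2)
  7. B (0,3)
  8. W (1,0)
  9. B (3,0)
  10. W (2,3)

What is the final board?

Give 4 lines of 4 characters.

Answer: .WWB
W.B.
..BW
B.W.

Derivation:
Move 1: B@(2,2) -> caps B=0 W=0
Move 2: W@(0,1) -> caps B=0 W=0
Move 3: B@(0,0) -> caps B=0 W=0
Move 4: W@(3,2) -> caps B=0 W=0
Move 5: B@(1,2) -> caps B=0 W=0
Move 6: W@(0,2) -> caps B=0 W=0
Move 7: B@(0,3) -> caps B=0 W=0
Move 8: W@(1,0) -> caps B=0 W=1
Move 9: B@(3,0) -> caps B=0 W=1
Move 10: W@(2,3) -> caps B=0 W=1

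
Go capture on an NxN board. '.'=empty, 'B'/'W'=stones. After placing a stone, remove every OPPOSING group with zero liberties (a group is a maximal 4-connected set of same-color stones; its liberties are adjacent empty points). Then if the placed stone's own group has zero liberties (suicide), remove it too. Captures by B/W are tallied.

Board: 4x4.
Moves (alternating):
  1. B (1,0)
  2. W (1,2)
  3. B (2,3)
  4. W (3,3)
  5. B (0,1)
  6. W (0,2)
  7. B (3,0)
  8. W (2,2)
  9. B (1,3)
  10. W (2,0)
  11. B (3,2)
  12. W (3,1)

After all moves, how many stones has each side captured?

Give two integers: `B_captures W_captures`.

Move 1: B@(1,0) -> caps B=0 W=0
Move 2: W@(1,2) -> caps B=0 W=0
Move 3: B@(2,3) -> caps B=0 W=0
Move 4: W@(3,3) -> caps B=0 W=0
Move 5: B@(0,1) -> caps B=0 W=0
Move 6: W@(0,2) -> caps B=0 W=0
Move 7: B@(3,0) -> caps B=0 W=0
Move 8: W@(2,2) -> caps B=0 W=0
Move 9: B@(1,3) -> caps B=0 W=0
Move 10: W@(2,0) -> caps B=0 W=0
Move 11: B@(3,2) -> caps B=1 W=0
Move 12: W@(3,1) -> caps B=1 W=1

Answer: 1 1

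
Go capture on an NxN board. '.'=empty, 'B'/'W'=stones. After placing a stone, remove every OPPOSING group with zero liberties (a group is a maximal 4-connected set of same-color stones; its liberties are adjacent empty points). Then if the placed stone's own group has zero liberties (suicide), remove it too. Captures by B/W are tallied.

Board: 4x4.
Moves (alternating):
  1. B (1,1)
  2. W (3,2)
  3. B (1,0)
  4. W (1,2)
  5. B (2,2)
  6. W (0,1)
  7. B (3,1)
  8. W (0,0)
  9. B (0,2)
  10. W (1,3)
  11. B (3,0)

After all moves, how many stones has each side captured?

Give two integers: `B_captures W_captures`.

Answer: 2 0

Derivation:
Move 1: B@(1,1) -> caps B=0 W=0
Move 2: W@(3,2) -> caps B=0 W=0
Move 3: B@(1,0) -> caps B=0 W=0
Move 4: W@(1,2) -> caps B=0 W=0
Move 5: B@(2,2) -> caps B=0 W=0
Move 6: W@(0,1) -> caps B=0 W=0
Move 7: B@(3,1) -> caps B=0 W=0
Move 8: W@(0,0) -> caps B=0 W=0
Move 9: B@(0,2) -> caps B=2 W=0
Move 10: W@(1,3) -> caps B=2 W=0
Move 11: B@(3,0) -> caps B=2 W=0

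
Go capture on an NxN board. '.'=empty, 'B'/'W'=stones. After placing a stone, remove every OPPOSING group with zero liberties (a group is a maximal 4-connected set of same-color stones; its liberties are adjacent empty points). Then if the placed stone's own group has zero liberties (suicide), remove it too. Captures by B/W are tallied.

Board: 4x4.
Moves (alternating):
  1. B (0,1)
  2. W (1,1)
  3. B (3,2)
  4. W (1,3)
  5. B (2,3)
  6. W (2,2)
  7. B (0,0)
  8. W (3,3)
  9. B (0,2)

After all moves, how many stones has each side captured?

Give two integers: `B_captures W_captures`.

Answer: 0 1

Derivation:
Move 1: B@(0,1) -> caps B=0 W=0
Move 2: W@(1,1) -> caps B=0 W=0
Move 3: B@(3,2) -> caps B=0 W=0
Move 4: W@(1,3) -> caps B=0 W=0
Move 5: B@(2,3) -> caps B=0 W=0
Move 6: W@(2,2) -> caps B=0 W=0
Move 7: B@(0,0) -> caps B=0 W=0
Move 8: W@(3,3) -> caps B=0 W=1
Move 9: B@(0,2) -> caps B=0 W=1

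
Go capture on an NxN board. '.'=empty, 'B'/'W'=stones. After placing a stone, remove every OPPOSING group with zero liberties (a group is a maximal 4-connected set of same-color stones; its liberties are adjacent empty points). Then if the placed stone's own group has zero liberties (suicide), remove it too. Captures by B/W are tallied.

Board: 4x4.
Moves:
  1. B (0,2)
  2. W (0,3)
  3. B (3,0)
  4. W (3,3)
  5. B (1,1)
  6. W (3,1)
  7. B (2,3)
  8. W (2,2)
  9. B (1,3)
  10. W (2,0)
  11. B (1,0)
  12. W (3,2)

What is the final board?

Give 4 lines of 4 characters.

Answer: ..B.
BB.B
W.WB
.WWW

Derivation:
Move 1: B@(0,2) -> caps B=0 W=0
Move 2: W@(0,3) -> caps B=0 W=0
Move 3: B@(3,0) -> caps B=0 W=0
Move 4: W@(3,3) -> caps B=0 W=0
Move 5: B@(1,1) -> caps B=0 W=0
Move 6: W@(3,1) -> caps B=0 W=0
Move 7: B@(2,3) -> caps B=0 W=0
Move 8: W@(2,2) -> caps B=0 W=0
Move 9: B@(1,3) -> caps B=1 W=0
Move 10: W@(2,0) -> caps B=1 W=1
Move 11: B@(1,0) -> caps B=1 W=1
Move 12: W@(3,2) -> caps B=1 W=1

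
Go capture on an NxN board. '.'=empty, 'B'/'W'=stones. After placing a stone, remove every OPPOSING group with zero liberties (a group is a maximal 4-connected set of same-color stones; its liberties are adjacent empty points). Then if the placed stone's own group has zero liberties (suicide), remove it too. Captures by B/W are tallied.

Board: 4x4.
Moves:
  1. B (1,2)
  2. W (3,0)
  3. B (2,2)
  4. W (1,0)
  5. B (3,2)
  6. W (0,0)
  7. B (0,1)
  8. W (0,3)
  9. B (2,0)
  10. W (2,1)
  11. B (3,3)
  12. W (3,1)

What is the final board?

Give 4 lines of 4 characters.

Move 1: B@(1,2) -> caps B=0 W=0
Move 2: W@(3,0) -> caps B=0 W=0
Move 3: B@(2,2) -> caps B=0 W=0
Move 4: W@(1,0) -> caps B=0 W=0
Move 5: B@(3,2) -> caps B=0 W=0
Move 6: W@(0,0) -> caps B=0 W=0
Move 7: B@(0,1) -> caps B=0 W=0
Move 8: W@(0,3) -> caps B=0 W=0
Move 9: B@(2,0) -> caps B=0 W=0
Move 10: W@(2,1) -> caps B=0 W=1
Move 11: B@(3,3) -> caps B=0 W=1
Move 12: W@(3,1) -> caps B=0 W=1

Answer: WB.W
W.B.
.WB.
WWBB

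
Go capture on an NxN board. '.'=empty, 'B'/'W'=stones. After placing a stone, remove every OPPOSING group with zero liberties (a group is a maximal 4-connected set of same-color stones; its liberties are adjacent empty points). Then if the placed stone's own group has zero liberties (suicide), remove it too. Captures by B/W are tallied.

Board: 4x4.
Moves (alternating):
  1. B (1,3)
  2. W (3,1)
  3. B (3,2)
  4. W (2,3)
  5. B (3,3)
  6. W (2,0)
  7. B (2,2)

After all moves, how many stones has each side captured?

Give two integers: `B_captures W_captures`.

Answer: 1 0

Derivation:
Move 1: B@(1,3) -> caps B=0 W=0
Move 2: W@(3,1) -> caps B=0 W=0
Move 3: B@(3,2) -> caps B=0 W=0
Move 4: W@(2,3) -> caps B=0 W=0
Move 5: B@(3,3) -> caps B=0 W=0
Move 6: W@(2,0) -> caps B=0 W=0
Move 7: B@(2,2) -> caps B=1 W=0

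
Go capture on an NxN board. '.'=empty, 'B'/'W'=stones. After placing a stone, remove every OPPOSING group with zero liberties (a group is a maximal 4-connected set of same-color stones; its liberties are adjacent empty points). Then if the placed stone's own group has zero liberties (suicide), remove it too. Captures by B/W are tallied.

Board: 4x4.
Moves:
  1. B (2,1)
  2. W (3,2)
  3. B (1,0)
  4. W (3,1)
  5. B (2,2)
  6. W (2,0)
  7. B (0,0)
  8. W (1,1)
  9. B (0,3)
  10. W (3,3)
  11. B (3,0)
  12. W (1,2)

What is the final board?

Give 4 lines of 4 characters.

Answer: B..B
BWW.
.BB.
BWWW

Derivation:
Move 1: B@(2,1) -> caps B=0 W=0
Move 2: W@(3,2) -> caps B=0 W=0
Move 3: B@(1,0) -> caps B=0 W=0
Move 4: W@(3,1) -> caps B=0 W=0
Move 5: B@(2,2) -> caps B=0 W=0
Move 6: W@(2,0) -> caps B=0 W=0
Move 7: B@(0,0) -> caps B=0 W=0
Move 8: W@(1,1) -> caps B=0 W=0
Move 9: B@(0,3) -> caps B=0 W=0
Move 10: W@(3,3) -> caps B=0 W=0
Move 11: B@(3,0) -> caps B=1 W=0
Move 12: W@(1,2) -> caps B=1 W=0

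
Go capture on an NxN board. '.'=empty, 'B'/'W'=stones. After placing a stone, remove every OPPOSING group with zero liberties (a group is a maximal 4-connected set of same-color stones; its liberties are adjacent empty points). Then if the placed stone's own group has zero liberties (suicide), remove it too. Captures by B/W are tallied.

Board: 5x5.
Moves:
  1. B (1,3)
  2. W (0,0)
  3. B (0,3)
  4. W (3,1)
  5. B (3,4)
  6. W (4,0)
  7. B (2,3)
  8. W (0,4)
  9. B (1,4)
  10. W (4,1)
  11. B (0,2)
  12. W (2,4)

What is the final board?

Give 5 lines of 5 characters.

Answer: W.BB.
...BB
...B.
.W..B
WW...

Derivation:
Move 1: B@(1,3) -> caps B=0 W=0
Move 2: W@(0,0) -> caps B=0 W=0
Move 3: B@(0,3) -> caps B=0 W=0
Move 4: W@(3,1) -> caps B=0 W=0
Move 5: B@(3,4) -> caps B=0 W=0
Move 6: W@(4,0) -> caps B=0 W=0
Move 7: B@(2,3) -> caps B=0 W=0
Move 8: W@(0,4) -> caps B=0 W=0
Move 9: B@(1,4) -> caps B=1 W=0
Move 10: W@(4,1) -> caps B=1 W=0
Move 11: B@(0,2) -> caps B=1 W=0
Move 12: W@(2,4) -> caps B=1 W=0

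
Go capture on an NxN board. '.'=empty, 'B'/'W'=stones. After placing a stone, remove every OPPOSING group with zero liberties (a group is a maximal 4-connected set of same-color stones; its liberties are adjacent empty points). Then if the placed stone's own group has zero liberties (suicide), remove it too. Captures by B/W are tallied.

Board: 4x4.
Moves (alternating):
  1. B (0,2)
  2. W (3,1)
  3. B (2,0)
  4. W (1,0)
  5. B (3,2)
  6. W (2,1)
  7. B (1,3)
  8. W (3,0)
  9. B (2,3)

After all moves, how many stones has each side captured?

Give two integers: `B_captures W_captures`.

Move 1: B@(0,2) -> caps B=0 W=0
Move 2: W@(3,1) -> caps B=0 W=0
Move 3: B@(2,0) -> caps B=0 W=0
Move 4: W@(1,0) -> caps B=0 W=0
Move 5: B@(3,2) -> caps B=0 W=0
Move 6: W@(2,1) -> caps B=0 W=0
Move 7: B@(1,3) -> caps B=0 W=0
Move 8: W@(3,0) -> caps B=0 W=1
Move 9: B@(2,3) -> caps B=0 W=1

Answer: 0 1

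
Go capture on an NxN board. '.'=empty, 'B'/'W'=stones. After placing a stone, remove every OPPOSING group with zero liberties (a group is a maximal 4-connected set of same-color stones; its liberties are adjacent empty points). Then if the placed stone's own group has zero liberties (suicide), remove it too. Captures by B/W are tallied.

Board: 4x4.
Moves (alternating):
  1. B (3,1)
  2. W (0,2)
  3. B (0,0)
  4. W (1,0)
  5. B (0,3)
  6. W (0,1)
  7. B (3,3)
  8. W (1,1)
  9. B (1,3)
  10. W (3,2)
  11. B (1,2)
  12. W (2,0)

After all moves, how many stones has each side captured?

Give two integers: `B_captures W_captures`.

Answer: 0 1

Derivation:
Move 1: B@(3,1) -> caps B=0 W=0
Move 2: W@(0,2) -> caps B=0 W=0
Move 3: B@(0,0) -> caps B=0 W=0
Move 4: W@(1,0) -> caps B=0 W=0
Move 5: B@(0,3) -> caps B=0 W=0
Move 6: W@(0,1) -> caps B=0 W=1
Move 7: B@(3,3) -> caps B=0 W=1
Move 8: W@(1,1) -> caps B=0 W=1
Move 9: B@(1,3) -> caps B=0 W=1
Move 10: W@(3,2) -> caps B=0 W=1
Move 11: B@(1,2) -> caps B=0 W=1
Move 12: W@(2,0) -> caps B=0 W=1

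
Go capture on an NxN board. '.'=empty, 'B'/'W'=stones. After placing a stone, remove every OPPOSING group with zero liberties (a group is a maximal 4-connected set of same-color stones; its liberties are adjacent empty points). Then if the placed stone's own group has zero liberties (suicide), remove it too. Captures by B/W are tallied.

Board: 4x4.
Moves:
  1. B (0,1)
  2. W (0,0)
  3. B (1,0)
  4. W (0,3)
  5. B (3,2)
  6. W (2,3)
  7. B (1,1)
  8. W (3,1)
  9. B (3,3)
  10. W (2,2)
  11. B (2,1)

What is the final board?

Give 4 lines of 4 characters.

Move 1: B@(0,1) -> caps B=0 W=0
Move 2: W@(0,0) -> caps B=0 W=0
Move 3: B@(1,0) -> caps B=1 W=0
Move 4: W@(0,3) -> caps B=1 W=0
Move 5: B@(3,2) -> caps B=1 W=0
Move 6: W@(2,3) -> caps B=1 W=0
Move 7: B@(1,1) -> caps B=1 W=0
Move 8: W@(3,1) -> caps B=1 W=0
Move 9: B@(3,3) -> caps B=1 W=0
Move 10: W@(2,2) -> caps B=1 W=2
Move 11: B@(2,1) -> caps B=1 W=2

Answer: .B.W
BB..
.BWW
.W..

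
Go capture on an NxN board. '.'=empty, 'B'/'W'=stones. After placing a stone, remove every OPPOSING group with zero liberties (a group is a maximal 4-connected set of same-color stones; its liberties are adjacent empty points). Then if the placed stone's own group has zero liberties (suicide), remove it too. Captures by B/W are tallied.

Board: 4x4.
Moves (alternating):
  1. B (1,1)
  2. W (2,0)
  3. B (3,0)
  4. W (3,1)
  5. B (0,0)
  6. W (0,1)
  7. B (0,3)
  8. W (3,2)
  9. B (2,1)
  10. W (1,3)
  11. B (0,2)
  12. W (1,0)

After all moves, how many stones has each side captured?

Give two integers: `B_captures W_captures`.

Answer: 1 1

Derivation:
Move 1: B@(1,1) -> caps B=0 W=0
Move 2: W@(2,0) -> caps B=0 W=0
Move 3: B@(3,0) -> caps B=0 W=0
Move 4: W@(3,1) -> caps B=0 W=1
Move 5: B@(0,0) -> caps B=0 W=1
Move 6: W@(0,1) -> caps B=0 W=1
Move 7: B@(0,3) -> caps B=0 W=1
Move 8: W@(3,2) -> caps B=0 W=1
Move 9: B@(2,1) -> caps B=0 W=1
Move 10: W@(1,3) -> caps B=0 W=1
Move 11: B@(0,2) -> caps B=1 W=1
Move 12: W@(1,0) -> caps B=1 W=1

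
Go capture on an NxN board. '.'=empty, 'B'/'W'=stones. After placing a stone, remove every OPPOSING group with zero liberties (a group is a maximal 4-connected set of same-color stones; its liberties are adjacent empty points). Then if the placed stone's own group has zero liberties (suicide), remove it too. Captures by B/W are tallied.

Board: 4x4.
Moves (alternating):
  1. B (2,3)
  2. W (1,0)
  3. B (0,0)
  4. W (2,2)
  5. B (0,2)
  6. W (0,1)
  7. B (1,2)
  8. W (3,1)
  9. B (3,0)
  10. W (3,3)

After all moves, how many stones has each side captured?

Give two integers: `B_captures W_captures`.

Move 1: B@(2,3) -> caps B=0 W=0
Move 2: W@(1,0) -> caps B=0 W=0
Move 3: B@(0,0) -> caps B=0 W=0
Move 4: W@(2,2) -> caps B=0 W=0
Move 5: B@(0,2) -> caps B=0 W=0
Move 6: W@(0,1) -> caps B=0 W=1
Move 7: B@(1,2) -> caps B=0 W=1
Move 8: W@(3,1) -> caps B=0 W=1
Move 9: B@(3,0) -> caps B=0 W=1
Move 10: W@(3,3) -> caps B=0 W=1

Answer: 0 1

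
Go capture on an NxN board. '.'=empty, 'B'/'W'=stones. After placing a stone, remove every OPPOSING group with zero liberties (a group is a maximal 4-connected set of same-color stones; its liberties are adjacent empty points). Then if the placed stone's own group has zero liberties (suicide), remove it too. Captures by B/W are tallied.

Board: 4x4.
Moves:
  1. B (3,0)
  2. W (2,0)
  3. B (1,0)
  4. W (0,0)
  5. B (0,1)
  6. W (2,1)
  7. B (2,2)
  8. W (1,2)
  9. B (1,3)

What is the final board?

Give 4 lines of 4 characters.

Move 1: B@(3,0) -> caps B=0 W=0
Move 2: W@(2,0) -> caps B=0 W=0
Move 3: B@(1,0) -> caps B=0 W=0
Move 4: W@(0,0) -> caps B=0 W=0
Move 5: B@(0,1) -> caps B=1 W=0
Move 6: W@(2,1) -> caps B=1 W=0
Move 7: B@(2,2) -> caps B=1 W=0
Move 8: W@(1,2) -> caps B=1 W=0
Move 9: B@(1,3) -> caps B=1 W=0

Answer: .B..
B.WB
WWB.
B...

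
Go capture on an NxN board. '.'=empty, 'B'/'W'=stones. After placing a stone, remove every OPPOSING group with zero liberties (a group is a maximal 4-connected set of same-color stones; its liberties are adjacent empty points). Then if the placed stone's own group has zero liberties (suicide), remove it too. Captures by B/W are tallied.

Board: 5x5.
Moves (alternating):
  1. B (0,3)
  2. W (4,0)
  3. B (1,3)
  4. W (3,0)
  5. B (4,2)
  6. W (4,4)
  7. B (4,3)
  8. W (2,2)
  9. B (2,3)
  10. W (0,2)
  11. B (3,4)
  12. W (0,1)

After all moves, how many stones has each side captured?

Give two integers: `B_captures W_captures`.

Answer: 1 0

Derivation:
Move 1: B@(0,3) -> caps B=0 W=0
Move 2: W@(4,0) -> caps B=0 W=0
Move 3: B@(1,3) -> caps B=0 W=0
Move 4: W@(3,0) -> caps B=0 W=0
Move 5: B@(4,2) -> caps B=0 W=0
Move 6: W@(4,4) -> caps B=0 W=0
Move 7: B@(4,3) -> caps B=0 W=0
Move 8: W@(2,2) -> caps B=0 W=0
Move 9: B@(2,3) -> caps B=0 W=0
Move 10: W@(0,2) -> caps B=0 W=0
Move 11: B@(3,4) -> caps B=1 W=0
Move 12: W@(0,1) -> caps B=1 W=0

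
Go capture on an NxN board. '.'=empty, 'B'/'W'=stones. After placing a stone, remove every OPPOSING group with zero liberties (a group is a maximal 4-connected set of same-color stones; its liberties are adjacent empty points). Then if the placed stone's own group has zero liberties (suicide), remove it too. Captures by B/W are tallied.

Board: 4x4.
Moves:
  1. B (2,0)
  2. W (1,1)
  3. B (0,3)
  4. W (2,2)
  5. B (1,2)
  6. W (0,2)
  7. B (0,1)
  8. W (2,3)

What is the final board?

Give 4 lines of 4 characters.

Move 1: B@(2,0) -> caps B=0 W=0
Move 2: W@(1,1) -> caps B=0 W=0
Move 3: B@(0,3) -> caps B=0 W=0
Move 4: W@(2,2) -> caps B=0 W=0
Move 5: B@(1,2) -> caps B=0 W=0
Move 6: W@(0,2) -> caps B=0 W=0
Move 7: B@(0,1) -> caps B=1 W=0
Move 8: W@(2,3) -> caps B=1 W=0

Answer: .B.B
.WB.
B.WW
....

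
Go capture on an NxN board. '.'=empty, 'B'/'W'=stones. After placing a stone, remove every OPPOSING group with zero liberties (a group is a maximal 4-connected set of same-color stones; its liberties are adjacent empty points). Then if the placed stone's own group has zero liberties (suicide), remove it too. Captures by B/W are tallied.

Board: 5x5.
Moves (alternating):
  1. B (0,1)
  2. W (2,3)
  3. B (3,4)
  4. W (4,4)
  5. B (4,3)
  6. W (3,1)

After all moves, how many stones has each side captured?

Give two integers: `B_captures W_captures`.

Answer: 1 0

Derivation:
Move 1: B@(0,1) -> caps B=0 W=0
Move 2: W@(2,3) -> caps B=0 W=0
Move 3: B@(3,4) -> caps B=0 W=0
Move 4: W@(4,4) -> caps B=0 W=0
Move 5: B@(4,3) -> caps B=1 W=0
Move 6: W@(3,1) -> caps B=1 W=0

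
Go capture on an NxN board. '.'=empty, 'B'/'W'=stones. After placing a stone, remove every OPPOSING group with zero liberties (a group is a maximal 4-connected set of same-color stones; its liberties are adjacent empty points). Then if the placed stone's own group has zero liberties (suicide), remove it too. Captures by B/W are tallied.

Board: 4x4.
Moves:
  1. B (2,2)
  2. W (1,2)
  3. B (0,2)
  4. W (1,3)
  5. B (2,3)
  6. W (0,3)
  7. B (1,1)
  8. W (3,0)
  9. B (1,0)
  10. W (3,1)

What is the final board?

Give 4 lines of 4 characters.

Move 1: B@(2,2) -> caps B=0 W=0
Move 2: W@(1,2) -> caps B=0 W=0
Move 3: B@(0,2) -> caps B=0 W=0
Move 4: W@(1,3) -> caps B=0 W=0
Move 5: B@(2,3) -> caps B=0 W=0
Move 6: W@(0,3) -> caps B=0 W=0
Move 7: B@(1,1) -> caps B=3 W=0
Move 8: W@(3,0) -> caps B=3 W=0
Move 9: B@(1,0) -> caps B=3 W=0
Move 10: W@(3,1) -> caps B=3 W=0

Answer: ..B.
BB..
..BB
WW..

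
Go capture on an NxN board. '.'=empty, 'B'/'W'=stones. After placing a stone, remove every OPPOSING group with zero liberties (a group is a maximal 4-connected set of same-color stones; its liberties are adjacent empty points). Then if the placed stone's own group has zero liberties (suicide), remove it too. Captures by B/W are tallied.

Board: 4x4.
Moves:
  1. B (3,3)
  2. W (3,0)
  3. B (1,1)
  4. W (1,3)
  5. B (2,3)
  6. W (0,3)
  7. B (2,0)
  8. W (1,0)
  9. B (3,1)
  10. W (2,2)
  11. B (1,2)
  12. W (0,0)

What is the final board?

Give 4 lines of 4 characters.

Move 1: B@(3,3) -> caps B=0 W=0
Move 2: W@(3,0) -> caps B=0 W=0
Move 3: B@(1,1) -> caps B=0 W=0
Move 4: W@(1,3) -> caps B=0 W=0
Move 5: B@(2,3) -> caps B=0 W=0
Move 6: W@(0,3) -> caps B=0 W=0
Move 7: B@(2,0) -> caps B=0 W=0
Move 8: W@(1,0) -> caps B=0 W=0
Move 9: B@(3,1) -> caps B=1 W=0
Move 10: W@(2,2) -> caps B=1 W=0
Move 11: B@(1,2) -> caps B=1 W=0
Move 12: W@(0,0) -> caps B=1 W=0

Answer: W..W
WBBW
B.WB
.B.B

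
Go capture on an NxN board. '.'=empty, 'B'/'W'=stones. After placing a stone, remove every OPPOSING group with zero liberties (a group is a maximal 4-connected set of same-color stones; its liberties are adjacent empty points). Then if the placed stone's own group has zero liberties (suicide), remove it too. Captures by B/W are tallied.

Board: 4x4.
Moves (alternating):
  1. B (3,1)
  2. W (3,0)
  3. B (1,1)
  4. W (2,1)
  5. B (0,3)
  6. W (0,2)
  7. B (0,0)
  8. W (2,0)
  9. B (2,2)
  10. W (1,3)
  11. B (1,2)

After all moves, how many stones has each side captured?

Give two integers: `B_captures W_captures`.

Move 1: B@(3,1) -> caps B=0 W=0
Move 2: W@(3,0) -> caps B=0 W=0
Move 3: B@(1,1) -> caps B=0 W=0
Move 4: W@(2,1) -> caps B=0 W=0
Move 5: B@(0,3) -> caps B=0 W=0
Move 6: W@(0,2) -> caps B=0 W=0
Move 7: B@(0,0) -> caps B=0 W=0
Move 8: W@(2,0) -> caps B=0 W=0
Move 9: B@(2,2) -> caps B=0 W=0
Move 10: W@(1,3) -> caps B=0 W=1
Move 11: B@(1,2) -> caps B=0 W=1

Answer: 0 1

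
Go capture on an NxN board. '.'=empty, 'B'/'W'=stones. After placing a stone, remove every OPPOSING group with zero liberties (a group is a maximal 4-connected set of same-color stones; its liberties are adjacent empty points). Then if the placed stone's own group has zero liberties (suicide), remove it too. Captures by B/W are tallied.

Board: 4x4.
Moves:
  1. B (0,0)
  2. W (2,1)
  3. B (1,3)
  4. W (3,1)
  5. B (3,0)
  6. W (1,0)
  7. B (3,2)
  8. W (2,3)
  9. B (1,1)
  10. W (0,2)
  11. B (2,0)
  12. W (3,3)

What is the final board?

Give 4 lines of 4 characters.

Move 1: B@(0,0) -> caps B=0 W=0
Move 2: W@(2,1) -> caps B=0 W=0
Move 3: B@(1,3) -> caps B=0 W=0
Move 4: W@(3,1) -> caps B=0 W=0
Move 5: B@(3,0) -> caps B=0 W=0
Move 6: W@(1,0) -> caps B=0 W=0
Move 7: B@(3,2) -> caps B=0 W=0
Move 8: W@(2,3) -> caps B=0 W=0
Move 9: B@(1,1) -> caps B=0 W=0
Move 10: W@(0,2) -> caps B=0 W=0
Move 11: B@(2,0) -> caps B=1 W=0
Move 12: W@(3,3) -> caps B=1 W=0

Answer: B.W.
.B.B
BW.W
BWBW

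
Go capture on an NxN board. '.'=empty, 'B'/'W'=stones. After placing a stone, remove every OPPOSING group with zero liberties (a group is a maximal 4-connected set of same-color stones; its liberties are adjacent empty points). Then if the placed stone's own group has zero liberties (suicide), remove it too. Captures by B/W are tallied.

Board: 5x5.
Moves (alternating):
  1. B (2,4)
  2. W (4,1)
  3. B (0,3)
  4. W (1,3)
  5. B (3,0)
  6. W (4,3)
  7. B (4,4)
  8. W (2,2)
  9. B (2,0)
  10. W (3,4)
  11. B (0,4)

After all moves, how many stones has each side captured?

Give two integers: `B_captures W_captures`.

Answer: 0 1

Derivation:
Move 1: B@(2,4) -> caps B=0 W=0
Move 2: W@(4,1) -> caps B=0 W=0
Move 3: B@(0,3) -> caps B=0 W=0
Move 4: W@(1,3) -> caps B=0 W=0
Move 5: B@(3,0) -> caps B=0 W=0
Move 6: W@(4,3) -> caps B=0 W=0
Move 7: B@(4,4) -> caps B=0 W=0
Move 8: W@(2,2) -> caps B=0 W=0
Move 9: B@(2,0) -> caps B=0 W=0
Move 10: W@(3,4) -> caps B=0 W=1
Move 11: B@(0,4) -> caps B=0 W=1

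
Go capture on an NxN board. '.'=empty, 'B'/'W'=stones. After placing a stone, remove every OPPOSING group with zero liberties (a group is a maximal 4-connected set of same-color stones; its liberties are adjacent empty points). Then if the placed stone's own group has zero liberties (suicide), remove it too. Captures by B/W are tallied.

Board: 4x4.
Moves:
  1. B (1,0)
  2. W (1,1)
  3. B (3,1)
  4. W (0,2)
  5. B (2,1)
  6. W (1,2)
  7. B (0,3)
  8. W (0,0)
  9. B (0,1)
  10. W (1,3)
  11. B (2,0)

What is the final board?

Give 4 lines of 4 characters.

Move 1: B@(1,0) -> caps B=0 W=0
Move 2: W@(1,1) -> caps B=0 W=0
Move 3: B@(3,1) -> caps B=0 W=0
Move 4: W@(0,2) -> caps B=0 W=0
Move 5: B@(2,1) -> caps B=0 W=0
Move 6: W@(1,2) -> caps B=0 W=0
Move 7: B@(0,3) -> caps B=0 W=0
Move 8: W@(0,0) -> caps B=0 W=0
Move 9: B@(0,1) -> caps B=1 W=0
Move 10: W@(1,3) -> caps B=1 W=1
Move 11: B@(2,0) -> caps B=1 W=1

Answer: .BW.
BWWW
BB..
.B..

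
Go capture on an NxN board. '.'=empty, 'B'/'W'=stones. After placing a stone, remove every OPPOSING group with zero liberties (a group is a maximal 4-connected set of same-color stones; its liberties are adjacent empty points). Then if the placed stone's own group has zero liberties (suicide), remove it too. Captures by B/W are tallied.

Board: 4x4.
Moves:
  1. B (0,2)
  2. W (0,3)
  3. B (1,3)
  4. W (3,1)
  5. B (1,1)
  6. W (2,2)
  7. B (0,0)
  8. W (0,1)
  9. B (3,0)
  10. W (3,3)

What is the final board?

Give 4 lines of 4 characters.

Answer: B.B.
.B.B
..W.
BW.W

Derivation:
Move 1: B@(0,2) -> caps B=0 W=0
Move 2: W@(0,3) -> caps B=0 W=0
Move 3: B@(1,3) -> caps B=1 W=0
Move 4: W@(3,1) -> caps B=1 W=0
Move 5: B@(1,1) -> caps B=1 W=0
Move 6: W@(2,2) -> caps B=1 W=0
Move 7: B@(0,0) -> caps B=1 W=0
Move 8: W@(0,1) -> caps B=1 W=0
Move 9: B@(3,0) -> caps B=1 W=0
Move 10: W@(3,3) -> caps B=1 W=0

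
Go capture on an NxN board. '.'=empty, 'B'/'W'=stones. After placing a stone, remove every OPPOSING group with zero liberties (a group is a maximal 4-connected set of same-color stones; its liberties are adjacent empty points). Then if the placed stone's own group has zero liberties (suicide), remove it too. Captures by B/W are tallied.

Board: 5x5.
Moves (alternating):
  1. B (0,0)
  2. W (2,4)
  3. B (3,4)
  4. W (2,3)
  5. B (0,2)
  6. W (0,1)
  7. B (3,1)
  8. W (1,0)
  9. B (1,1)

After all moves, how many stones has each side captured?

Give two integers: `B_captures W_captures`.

Move 1: B@(0,0) -> caps B=0 W=0
Move 2: W@(2,4) -> caps B=0 W=0
Move 3: B@(3,4) -> caps B=0 W=0
Move 4: W@(2,3) -> caps B=0 W=0
Move 5: B@(0,2) -> caps B=0 W=0
Move 6: W@(0,1) -> caps B=0 W=0
Move 7: B@(3,1) -> caps B=0 W=0
Move 8: W@(1,0) -> caps B=0 W=1
Move 9: B@(1,1) -> caps B=0 W=1

Answer: 0 1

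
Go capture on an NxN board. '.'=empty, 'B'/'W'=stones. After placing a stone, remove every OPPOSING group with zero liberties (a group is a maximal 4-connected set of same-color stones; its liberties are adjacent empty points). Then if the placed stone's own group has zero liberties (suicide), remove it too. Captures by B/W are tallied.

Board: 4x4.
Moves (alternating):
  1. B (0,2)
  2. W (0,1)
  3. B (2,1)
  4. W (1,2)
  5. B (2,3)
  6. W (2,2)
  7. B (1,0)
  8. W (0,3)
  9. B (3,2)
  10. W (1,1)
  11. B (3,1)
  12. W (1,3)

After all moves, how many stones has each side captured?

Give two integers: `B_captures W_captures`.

Move 1: B@(0,2) -> caps B=0 W=0
Move 2: W@(0,1) -> caps B=0 W=0
Move 3: B@(2,1) -> caps B=0 W=0
Move 4: W@(1,2) -> caps B=0 W=0
Move 5: B@(2,3) -> caps B=0 W=0
Move 6: W@(2,2) -> caps B=0 W=0
Move 7: B@(1,0) -> caps B=0 W=0
Move 8: W@(0,3) -> caps B=0 W=1
Move 9: B@(3,2) -> caps B=0 W=1
Move 10: W@(1,1) -> caps B=0 W=1
Move 11: B@(3,1) -> caps B=0 W=1
Move 12: W@(1,3) -> caps B=0 W=1

Answer: 0 1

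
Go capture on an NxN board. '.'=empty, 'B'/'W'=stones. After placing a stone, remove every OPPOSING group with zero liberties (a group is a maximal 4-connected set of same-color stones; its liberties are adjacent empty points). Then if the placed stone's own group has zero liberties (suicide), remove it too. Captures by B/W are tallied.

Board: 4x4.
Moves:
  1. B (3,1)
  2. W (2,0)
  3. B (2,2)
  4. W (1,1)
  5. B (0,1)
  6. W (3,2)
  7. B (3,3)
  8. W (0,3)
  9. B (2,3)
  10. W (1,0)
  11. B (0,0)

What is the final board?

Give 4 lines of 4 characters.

Move 1: B@(3,1) -> caps B=0 W=0
Move 2: W@(2,0) -> caps B=0 W=0
Move 3: B@(2,2) -> caps B=0 W=0
Move 4: W@(1,1) -> caps B=0 W=0
Move 5: B@(0,1) -> caps B=0 W=0
Move 6: W@(3,2) -> caps B=0 W=0
Move 7: B@(3,3) -> caps B=1 W=0
Move 8: W@(0,3) -> caps B=1 W=0
Move 9: B@(2,3) -> caps B=1 W=0
Move 10: W@(1,0) -> caps B=1 W=0
Move 11: B@(0,0) -> caps B=1 W=0

Answer: BB.W
WW..
W.BB
.B.B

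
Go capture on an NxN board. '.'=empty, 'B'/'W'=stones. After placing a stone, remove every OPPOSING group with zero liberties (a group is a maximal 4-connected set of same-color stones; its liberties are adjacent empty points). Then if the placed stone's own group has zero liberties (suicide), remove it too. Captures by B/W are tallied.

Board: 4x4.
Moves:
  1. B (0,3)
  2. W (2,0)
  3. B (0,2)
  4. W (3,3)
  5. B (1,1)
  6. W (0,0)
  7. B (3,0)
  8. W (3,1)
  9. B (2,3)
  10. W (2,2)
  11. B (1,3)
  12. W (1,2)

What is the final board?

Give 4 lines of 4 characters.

Move 1: B@(0,3) -> caps B=0 W=0
Move 2: W@(2,0) -> caps B=0 W=0
Move 3: B@(0,2) -> caps B=0 W=0
Move 4: W@(3,3) -> caps B=0 W=0
Move 5: B@(1,1) -> caps B=0 W=0
Move 6: W@(0,0) -> caps B=0 W=0
Move 7: B@(3,0) -> caps B=0 W=0
Move 8: W@(3,1) -> caps B=0 W=1
Move 9: B@(2,3) -> caps B=0 W=1
Move 10: W@(2,2) -> caps B=0 W=1
Move 11: B@(1,3) -> caps B=0 W=1
Move 12: W@(1,2) -> caps B=0 W=1

Answer: W.BB
.BWB
W.WB
.W.W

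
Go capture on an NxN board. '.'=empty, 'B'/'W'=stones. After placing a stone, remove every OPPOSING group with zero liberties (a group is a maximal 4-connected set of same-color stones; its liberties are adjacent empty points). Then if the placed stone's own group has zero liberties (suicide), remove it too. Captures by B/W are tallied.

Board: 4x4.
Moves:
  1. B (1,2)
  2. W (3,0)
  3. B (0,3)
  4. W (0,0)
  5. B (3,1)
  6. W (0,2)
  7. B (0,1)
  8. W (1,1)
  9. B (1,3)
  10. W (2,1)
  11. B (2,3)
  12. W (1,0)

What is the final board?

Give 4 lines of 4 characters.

Answer: WB.B
WWBB
.W.B
WB..

Derivation:
Move 1: B@(1,2) -> caps B=0 W=0
Move 2: W@(3,0) -> caps B=0 W=0
Move 3: B@(0,3) -> caps B=0 W=0
Move 4: W@(0,0) -> caps B=0 W=0
Move 5: B@(3,1) -> caps B=0 W=0
Move 6: W@(0,2) -> caps B=0 W=0
Move 7: B@(0,1) -> caps B=1 W=0
Move 8: W@(1,1) -> caps B=1 W=0
Move 9: B@(1,3) -> caps B=1 W=0
Move 10: W@(2,1) -> caps B=1 W=0
Move 11: B@(2,3) -> caps B=1 W=0
Move 12: W@(1,0) -> caps B=1 W=0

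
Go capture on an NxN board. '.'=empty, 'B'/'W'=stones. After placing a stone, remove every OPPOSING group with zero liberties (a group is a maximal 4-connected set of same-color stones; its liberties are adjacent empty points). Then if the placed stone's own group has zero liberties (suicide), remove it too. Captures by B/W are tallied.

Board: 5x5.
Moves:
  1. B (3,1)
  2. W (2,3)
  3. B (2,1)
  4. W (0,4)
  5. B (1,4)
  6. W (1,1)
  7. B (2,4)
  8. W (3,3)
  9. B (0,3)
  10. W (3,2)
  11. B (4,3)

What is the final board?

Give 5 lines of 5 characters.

Answer: ...B.
.W..B
.B.WB
.BWW.
...B.

Derivation:
Move 1: B@(3,1) -> caps B=0 W=0
Move 2: W@(2,3) -> caps B=0 W=0
Move 3: B@(2,1) -> caps B=0 W=0
Move 4: W@(0,4) -> caps B=0 W=0
Move 5: B@(1,4) -> caps B=0 W=0
Move 6: W@(1,1) -> caps B=0 W=0
Move 7: B@(2,4) -> caps B=0 W=0
Move 8: W@(3,3) -> caps B=0 W=0
Move 9: B@(0,3) -> caps B=1 W=0
Move 10: W@(3,2) -> caps B=1 W=0
Move 11: B@(4,3) -> caps B=1 W=0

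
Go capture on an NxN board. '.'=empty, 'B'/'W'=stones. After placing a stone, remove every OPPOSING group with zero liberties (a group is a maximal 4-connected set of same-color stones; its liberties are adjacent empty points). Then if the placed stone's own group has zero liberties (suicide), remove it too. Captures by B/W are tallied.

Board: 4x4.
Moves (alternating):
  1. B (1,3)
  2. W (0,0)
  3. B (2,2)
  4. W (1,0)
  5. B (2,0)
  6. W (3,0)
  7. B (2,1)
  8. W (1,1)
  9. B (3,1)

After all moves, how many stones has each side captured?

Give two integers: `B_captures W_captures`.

Answer: 1 0

Derivation:
Move 1: B@(1,3) -> caps B=0 W=0
Move 2: W@(0,0) -> caps B=0 W=0
Move 3: B@(2,2) -> caps B=0 W=0
Move 4: W@(1,0) -> caps B=0 W=0
Move 5: B@(2,0) -> caps B=0 W=0
Move 6: W@(3,0) -> caps B=0 W=0
Move 7: B@(2,1) -> caps B=0 W=0
Move 8: W@(1,1) -> caps B=0 W=0
Move 9: B@(3,1) -> caps B=1 W=0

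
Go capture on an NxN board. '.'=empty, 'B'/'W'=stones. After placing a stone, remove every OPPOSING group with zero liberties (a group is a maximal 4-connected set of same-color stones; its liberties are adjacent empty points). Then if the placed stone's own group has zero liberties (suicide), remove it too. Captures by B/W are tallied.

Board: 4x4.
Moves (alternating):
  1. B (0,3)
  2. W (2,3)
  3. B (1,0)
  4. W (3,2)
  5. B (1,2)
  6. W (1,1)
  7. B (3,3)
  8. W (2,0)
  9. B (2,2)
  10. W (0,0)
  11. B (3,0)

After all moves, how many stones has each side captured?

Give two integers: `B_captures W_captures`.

Answer: 0 1

Derivation:
Move 1: B@(0,3) -> caps B=0 W=0
Move 2: W@(2,3) -> caps B=0 W=0
Move 3: B@(1,0) -> caps B=0 W=0
Move 4: W@(3,2) -> caps B=0 W=0
Move 5: B@(1,2) -> caps B=0 W=0
Move 6: W@(1,1) -> caps B=0 W=0
Move 7: B@(3,3) -> caps B=0 W=0
Move 8: W@(2,0) -> caps B=0 W=0
Move 9: B@(2,2) -> caps B=0 W=0
Move 10: W@(0,0) -> caps B=0 W=1
Move 11: B@(3,0) -> caps B=0 W=1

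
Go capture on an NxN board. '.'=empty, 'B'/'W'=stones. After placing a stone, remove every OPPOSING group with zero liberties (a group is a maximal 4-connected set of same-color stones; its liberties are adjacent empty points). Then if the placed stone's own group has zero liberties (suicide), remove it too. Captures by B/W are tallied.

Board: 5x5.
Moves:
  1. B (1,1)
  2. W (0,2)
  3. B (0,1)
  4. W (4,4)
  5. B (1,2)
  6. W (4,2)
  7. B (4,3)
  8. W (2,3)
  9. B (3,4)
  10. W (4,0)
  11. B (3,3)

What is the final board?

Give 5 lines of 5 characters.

Move 1: B@(1,1) -> caps B=0 W=0
Move 2: W@(0,2) -> caps B=0 W=0
Move 3: B@(0,1) -> caps B=0 W=0
Move 4: W@(4,4) -> caps B=0 W=0
Move 5: B@(1,2) -> caps B=0 W=0
Move 6: W@(4,2) -> caps B=0 W=0
Move 7: B@(4,3) -> caps B=0 W=0
Move 8: W@(2,3) -> caps B=0 W=0
Move 9: B@(3,4) -> caps B=1 W=0
Move 10: W@(4,0) -> caps B=1 W=0
Move 11: B@(3,3) -> caps B=1 W=0

Answer: .BW..
.BB..
...W.
...BB
W.WB.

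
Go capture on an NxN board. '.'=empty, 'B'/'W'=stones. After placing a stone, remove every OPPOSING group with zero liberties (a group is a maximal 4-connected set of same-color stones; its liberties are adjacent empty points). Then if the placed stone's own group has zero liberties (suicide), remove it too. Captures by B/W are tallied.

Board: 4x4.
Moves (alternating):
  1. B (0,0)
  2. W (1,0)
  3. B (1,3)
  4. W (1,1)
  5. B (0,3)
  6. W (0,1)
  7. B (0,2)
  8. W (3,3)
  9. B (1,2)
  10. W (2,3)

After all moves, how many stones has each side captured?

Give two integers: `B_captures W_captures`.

Answer: 0 1

Derivation:
Move 1: B@(0,0) -> caps B=0 W=0
Move 2: W@(1,0) -> caps B=0 W=0
Move 3: B@(1,3) -> caps B=0 W=0
Move 4: W@(1,1) -> caps B=0 W=0
Move 5: B@(0,3) -> caps B=0 W=0
Move 6: W@(0,1) -> caps B=0 W=1
Move 7: B@(0,2) -> caps B=0 W=1
Move 8: W@(3,3) -> caps B=0 W=1
Move 9: B@(1,2) -> caps B=0 W=1
Move 10: W@(2,3) -> caps B=0 W=1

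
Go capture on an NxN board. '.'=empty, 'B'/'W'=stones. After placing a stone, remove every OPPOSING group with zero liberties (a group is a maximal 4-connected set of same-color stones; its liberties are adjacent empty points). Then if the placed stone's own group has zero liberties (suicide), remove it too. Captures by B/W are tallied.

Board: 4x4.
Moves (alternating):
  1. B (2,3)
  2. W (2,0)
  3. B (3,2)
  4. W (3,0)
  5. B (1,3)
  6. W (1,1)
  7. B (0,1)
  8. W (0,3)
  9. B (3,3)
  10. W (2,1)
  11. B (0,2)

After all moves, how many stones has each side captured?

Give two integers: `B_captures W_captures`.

Move 1: B@(2,3) -> caps B=0 W=0
Move 2: W@(2,0) -> caps B=0 W=0
Move 3: B@(3,2) -> caps B=0 W=0
Move 4: W@(3,0) -> caps B=0 W=0
Move 5: B@(1,3) -> caps B=0 W=0
Move 6: W@(1,1) -> caps B=0 W=0
Move 7: B@(0,1) -> caps B=0 W=0
Move 8: W@(0,3) -> caps B=0 W=0
Move 9: B@(3,3) -> caps B=0 W=0
Move 10: W@(2,1) -> caps B=0 W=0
Move 11: B@(0,2) -> caps B=1 W=0

Answer: 1 0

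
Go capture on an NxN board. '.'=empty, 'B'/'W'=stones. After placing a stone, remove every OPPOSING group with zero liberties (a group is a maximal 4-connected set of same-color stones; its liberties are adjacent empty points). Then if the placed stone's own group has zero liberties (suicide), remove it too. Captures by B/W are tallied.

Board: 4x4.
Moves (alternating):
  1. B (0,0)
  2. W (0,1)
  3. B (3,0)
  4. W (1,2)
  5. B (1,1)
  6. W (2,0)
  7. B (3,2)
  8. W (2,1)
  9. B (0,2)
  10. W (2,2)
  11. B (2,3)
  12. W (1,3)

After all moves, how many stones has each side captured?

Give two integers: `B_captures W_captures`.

Answer: 1 0

Derivation:
Move 1: B@(0,0) -> caps B=0 W=0
Move 2: W@(0,1) -> caps B=0 W=0
Move 3: B@(3,0) -> caps B=0 W=0
Move 4: W@(1,2) -> caps B=0 W=0
Move 5: B@(1,1) -> caps B=0 W=0
Move 6: W@(2,0) -> caps B=0 W=0
Move 7: B@(3,2) -> caps B=0 W=0
Move 8: W@(2,1) -> caps B=0 W=0
Move 9: B@(0,2) -> caps B=1 W=0
Move 10: W@(2,2) -> caps B=1 W=0
Move 11: B@(2,3) -> caps B=1 W=0
Move 12: W@(1,3) -> caps B=1 W=0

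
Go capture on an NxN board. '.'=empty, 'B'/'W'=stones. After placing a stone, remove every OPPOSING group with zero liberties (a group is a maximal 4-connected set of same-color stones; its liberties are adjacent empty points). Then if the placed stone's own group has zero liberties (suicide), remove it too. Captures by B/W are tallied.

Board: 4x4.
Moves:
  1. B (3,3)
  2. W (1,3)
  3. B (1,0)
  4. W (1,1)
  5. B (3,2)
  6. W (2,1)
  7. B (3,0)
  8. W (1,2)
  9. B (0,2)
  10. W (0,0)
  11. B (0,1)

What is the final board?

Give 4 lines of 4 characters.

Answer: .BB.
BWWW
.W..
B.BB

Derivation:
Move 1: B@(3,3) -> caps B=0 W=0
Move 2: W@(1,3) -> caps B=0 W=0
Move 3: B@(1,0) -> caps B=0 W=0
Move 4: W@(1,1) -> caps B=0 W=0
Move 5: B@(3,2) -> caps B=0 W=0
Move 6: W@(2,1) -> caps B=0 W=0
Move 7: B@(3,0) -> caps B=0 W=0
Move 8: W@(1,2) -> caps B=0 W=0
Move 9: B@(0,2) -> caps B=0 W=0
Move 10: W@(0,0) -> caps B=0 W=0
Move 11: B@(0,1) -> caps B=1 W=0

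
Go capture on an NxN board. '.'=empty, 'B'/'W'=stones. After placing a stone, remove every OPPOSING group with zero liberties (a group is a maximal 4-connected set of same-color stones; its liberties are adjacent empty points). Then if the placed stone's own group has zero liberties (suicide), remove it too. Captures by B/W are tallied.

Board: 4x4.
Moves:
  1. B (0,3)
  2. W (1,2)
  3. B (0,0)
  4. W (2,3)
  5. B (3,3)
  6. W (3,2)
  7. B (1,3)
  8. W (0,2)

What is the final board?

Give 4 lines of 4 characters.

Move 1: B@(0,3) -> caps B=0 W=0
Move 2: W@(1,2) -> caps B=0 W=0
Move 3: B@(0,0) -> caps B=0 W=0
Move 4: W@(2,3) -> caps B=0 W=0
Move 5: B@(3,3) -> caps B=0 W=0
Move 6: W@(3,2) -> caps B=0 W=1
Move 7: B@(1,3) -> caps B=0 W=1
Move 8: W@(0,2) -> caps B=0 W=3

Answer: B.W.
..W.
...W
..W.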